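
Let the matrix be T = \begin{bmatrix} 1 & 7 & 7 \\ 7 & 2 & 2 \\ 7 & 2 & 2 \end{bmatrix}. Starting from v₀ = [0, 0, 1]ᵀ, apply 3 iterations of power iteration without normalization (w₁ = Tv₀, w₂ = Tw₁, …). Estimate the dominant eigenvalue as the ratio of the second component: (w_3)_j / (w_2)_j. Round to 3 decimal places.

λ ≈ 8.298

w1 = Tv₀ = (1·0 + 7·0 + 7·1; 7·0 + 2·0 + 2·1; 7·0 + 2·0 + 2·1) = (7, 2, 2)
w2 = Tw1 = (1·7 + 7·2 + 7·2; 7·7 + 2·2 + 2·2; 7·7 + 2·2 + 2·2) = (35, 57, 57)
w3 = Tw2 = (833, 473, 473)
Ratio at component: 473 / 57 = 8.298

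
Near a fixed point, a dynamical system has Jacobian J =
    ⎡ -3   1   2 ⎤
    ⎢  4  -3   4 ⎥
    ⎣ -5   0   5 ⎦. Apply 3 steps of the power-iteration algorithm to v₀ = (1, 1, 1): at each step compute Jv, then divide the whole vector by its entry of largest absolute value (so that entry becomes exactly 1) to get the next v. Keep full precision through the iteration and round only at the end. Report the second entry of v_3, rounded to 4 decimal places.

Jv0 = (0.00000, 5.00000, 0.00000); divide by 5.00000 → v1 = (0.00000, 1.00000, 0.00000)
Jv1 = (1.00000, -3.00000, 0.00000); divide by -3.00000 → v2 = (-0.33333, 1.00000, 0.00000)
Jv2 = (2.00000, -4.33333, 1.66667); divide by -4.33333 → v3 = (-0.46154, 1.00000, -0.38462)
Requested entry of v3: 65/65 = 1.0000

1.0000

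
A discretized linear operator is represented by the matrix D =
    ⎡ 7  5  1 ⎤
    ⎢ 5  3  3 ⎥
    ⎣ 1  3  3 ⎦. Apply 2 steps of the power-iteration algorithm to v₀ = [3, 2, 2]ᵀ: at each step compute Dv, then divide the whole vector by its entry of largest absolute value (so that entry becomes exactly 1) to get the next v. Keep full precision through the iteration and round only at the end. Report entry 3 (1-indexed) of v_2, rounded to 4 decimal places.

0.4173

Dv0 = (33.00000, 27.00000, 15.00000); divide by 33.00000 → v1 = (1.00000, 0.81818, 0.45455)
Dv1 = (11.54545, 8.81818, 4.81818); divide by 11.54545 → v2 = (1.00000, 0.76378, 0.41732)
Requested entry of v2: 159/381 = 0.4173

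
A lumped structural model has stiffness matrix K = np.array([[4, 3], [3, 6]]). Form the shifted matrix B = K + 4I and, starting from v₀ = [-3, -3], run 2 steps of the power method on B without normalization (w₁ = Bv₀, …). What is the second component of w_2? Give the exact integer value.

-489

B = K + 4I has rows (8, 3); (3, 10)
w1 = Bv₀ = (-33, -39)
w2 = Bw1 = (-381, -489)
Requested component of w2: -489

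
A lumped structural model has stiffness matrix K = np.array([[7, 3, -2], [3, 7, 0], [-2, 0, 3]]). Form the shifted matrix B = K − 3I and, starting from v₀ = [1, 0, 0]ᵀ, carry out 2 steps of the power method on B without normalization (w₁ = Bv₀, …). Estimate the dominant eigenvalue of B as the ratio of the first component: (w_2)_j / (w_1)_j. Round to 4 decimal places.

B = K − 3I has rows (4, 3, -2); (3, 4, 0); (-2, 0, 0)
w1 = Bv₀ = (4·1 + 3·0 + (-2)·0; 3·1 + 4·0 + 0·0; (-2)·1 + 0·0 + 0·0) = (4, 3, -2)
w2 = Bw1 = (4·4 + 3·3 + (-2)·(-2); 3·4 + 4·3 + 0·(-2); (-2)·4 + 0·3 + 0·(-2)) = (29, 24, -8)
Ratio: 29/4 = 7.2500

μ ≈ 7.2500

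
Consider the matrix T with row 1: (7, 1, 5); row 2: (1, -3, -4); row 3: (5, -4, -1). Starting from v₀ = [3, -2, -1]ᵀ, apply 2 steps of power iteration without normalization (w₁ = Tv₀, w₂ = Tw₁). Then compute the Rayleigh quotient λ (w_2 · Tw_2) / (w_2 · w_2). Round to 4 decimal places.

λ ≈ 3.7332

w1 = Tv₀ = (7·3 + 1·(-2) + 5·(-1); 1·3 + (-3)·(-2) + (-4)·(-1); 5·3 + (-4)·(-2) + (-1)·(-1)) = (14, 13, 24)
w2 = Tw1 = (7·14 + 1·13 + 5·24; 1·14 + (-3)·13 + (-4)·24; 5·14 + (-4)·13 + (-1)·24) = (231, -121, -6)
Tw2 = (1466, 618, 1645)
w2·Tw2 = 231·1466 + (-121)·618 + (-6)·1645 = 253998; w2·w2 = 231·231 + (-121)·(-121) + (-6)·(-6) = 68038
λ ≈ 253998/68038 = 3.7332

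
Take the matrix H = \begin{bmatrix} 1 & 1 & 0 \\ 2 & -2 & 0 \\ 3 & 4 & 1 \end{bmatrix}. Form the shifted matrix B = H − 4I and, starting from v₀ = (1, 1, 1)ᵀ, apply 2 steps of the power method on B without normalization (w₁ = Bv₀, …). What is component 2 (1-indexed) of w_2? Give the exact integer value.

B = H − 4I has rows (-3, 1, 0); (2, -6, 0); (3, 4, -3)
w1 = Bv₀ = (-2, -4, 4)
w2 = Bw1 = (2, 20, -34)
Requested component of w2: 20

20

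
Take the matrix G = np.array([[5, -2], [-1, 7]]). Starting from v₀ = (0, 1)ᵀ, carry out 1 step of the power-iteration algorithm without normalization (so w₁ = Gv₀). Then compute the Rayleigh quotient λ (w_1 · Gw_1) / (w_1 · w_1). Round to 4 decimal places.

λ ≈ 7.6415

w1 = Gv₀ = (5·0 + (-2)·1; (-1)·0 + 7·1) = (-2, 7)
Gw1 = (-24, 51)
w1·Gw1 = (-2)·(-24) + 7·51 = 405; w1·w1 = (-2)·(-2) + 7·7 = 53
λ ≈ 405/53 = 7.6415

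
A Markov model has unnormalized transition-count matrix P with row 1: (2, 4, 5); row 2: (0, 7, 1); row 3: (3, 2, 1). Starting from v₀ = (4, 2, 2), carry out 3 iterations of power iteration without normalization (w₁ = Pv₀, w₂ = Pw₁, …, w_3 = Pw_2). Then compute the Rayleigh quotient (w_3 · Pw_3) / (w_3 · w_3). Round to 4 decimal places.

λ ≈ 7.8514

w1 = Pv₀ = (26, 16, 18)
w2 = Pw1 = (206, 130, 128)
w3 = Pw2 = (1572, 1038, 1006)
Pw3 = (12326, 8272, 7798)
w3·Pw3 = 1572·12326 + 1038·8272 + 1006·7798 = 35807596; w3·w3 = 1572·1572 + 1038·1038 + 1006·1006 = 4560664
λ ≈ 35807596/4560664 = 7.8514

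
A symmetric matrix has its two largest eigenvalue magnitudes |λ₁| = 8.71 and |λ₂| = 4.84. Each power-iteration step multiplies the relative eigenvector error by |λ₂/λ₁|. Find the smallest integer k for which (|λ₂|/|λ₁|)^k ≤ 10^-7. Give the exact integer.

28

|λ₂/λ₁| = 4.84/8.71 = 0.55568
Need k ≥ ln(10^-7) / ln(0.55568) = -16.1181 / -0.5876 ≈ 27.432
Smallest integer k satisfying the bound: 28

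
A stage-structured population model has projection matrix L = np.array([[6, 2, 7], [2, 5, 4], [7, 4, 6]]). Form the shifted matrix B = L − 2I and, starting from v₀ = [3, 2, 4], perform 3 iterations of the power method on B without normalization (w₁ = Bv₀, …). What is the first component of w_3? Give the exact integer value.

B = L − 2I has rows (4, 2, 7); (2, 3, 4); (7, 4, 4)
w1 = Bv₀ = (4·3 + 2·2 + 7·4; 2·3 + 3·2 + 4·4; 7·3 + 4·2 + 4·4) = (44, 28, 45)
w2 = Bw1 = (4·44 + 2·28 + 7·45; 2·44 + 3·28 + 4·45; 7·44 + 4·28 + 4·45) = (547, 352, 600)
w3 = Bw2 = (7092, 4550, 7637)
Requested component of w3: 7092

7092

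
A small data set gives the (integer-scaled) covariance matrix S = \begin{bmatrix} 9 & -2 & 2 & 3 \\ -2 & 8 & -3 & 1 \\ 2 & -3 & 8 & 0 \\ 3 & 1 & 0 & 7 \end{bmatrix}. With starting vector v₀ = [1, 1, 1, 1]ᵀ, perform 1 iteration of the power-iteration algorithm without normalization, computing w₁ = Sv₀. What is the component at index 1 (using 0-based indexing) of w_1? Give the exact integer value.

w1 = Sv₀ = (9·1 + (-2)·1 + 2·1 + 3·1; (-2)·1 + 8·1 + (-3)·1 + 1·1; 2·1 + (-3)·1 + 8·1 + 0·1; 3·1 + 1·1 + 0·1 + 7·1) = (12, 4, 7, 11)
The requested component of w1 is 4.

4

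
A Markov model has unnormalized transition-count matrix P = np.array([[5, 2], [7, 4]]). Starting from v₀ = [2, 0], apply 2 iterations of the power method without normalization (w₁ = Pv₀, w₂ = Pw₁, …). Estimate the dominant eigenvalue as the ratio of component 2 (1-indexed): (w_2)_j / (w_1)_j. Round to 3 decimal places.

w1 = Pv₀ = (10, 14)
w2 = Pw1 = (78, 126)
Ratio at component: 126 / 14 = 9.000

λ ≈ 9.000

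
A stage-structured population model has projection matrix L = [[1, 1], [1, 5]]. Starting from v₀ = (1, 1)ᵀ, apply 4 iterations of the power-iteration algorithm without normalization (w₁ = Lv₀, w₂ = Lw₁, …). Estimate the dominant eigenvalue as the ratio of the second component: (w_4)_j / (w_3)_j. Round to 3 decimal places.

λ ≈ 5.238

w1 = Lv₀ = (1·1 + 1·1; 1·1 + 5·1) = (2, 6)
w2 = Lw1 = (1·2 + 1·6; 1·2 + 5·6) = (8, 32)
w3 = Lw2 = (40, 168)
w4 = Lw3 = (208, 880)
Ratio at component: 880 / 168 = 5.238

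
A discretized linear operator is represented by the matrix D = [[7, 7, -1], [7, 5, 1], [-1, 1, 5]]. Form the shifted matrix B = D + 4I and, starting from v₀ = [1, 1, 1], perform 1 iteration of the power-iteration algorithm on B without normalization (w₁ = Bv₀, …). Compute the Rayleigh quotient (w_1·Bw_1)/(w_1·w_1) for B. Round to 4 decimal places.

B = D + 4I has rows (11, 7, -1); (7, 9, 1); (-1, 1, 9)
w1 = Bv₀ = (17, 17, 9)
Bw1 = (297, 281, 81)
w1·Bw1 = 10555; w1·w1 = 659; μ ≈ 10555/659 = 16.0167

16.0167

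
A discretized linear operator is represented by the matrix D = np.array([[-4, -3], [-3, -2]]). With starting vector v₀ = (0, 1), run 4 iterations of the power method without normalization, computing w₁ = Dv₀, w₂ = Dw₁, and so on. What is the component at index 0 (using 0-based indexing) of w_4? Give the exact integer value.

w1 = Dv₀ = (-3, -2)
w2 = Dw1 = (18, 13)
w3 = Dw2 = (-111, -80)
w4 = Dw3 = (684, 493)
The requested component of w4 is 684.

684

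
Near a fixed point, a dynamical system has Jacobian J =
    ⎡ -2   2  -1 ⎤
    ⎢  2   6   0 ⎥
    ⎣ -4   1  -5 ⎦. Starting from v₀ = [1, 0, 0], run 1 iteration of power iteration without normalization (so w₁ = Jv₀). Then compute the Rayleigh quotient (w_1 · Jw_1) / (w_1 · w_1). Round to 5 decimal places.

λ ≈ -5.33333

w1 = Jv₀ = (-2, 2, -4)
Jw1 = (12, 8, 30)
w1·Jw1 = (-2)·12 + 2·8 + (-4)·30 = -128; w1·w1 = (-2)·(-2) + 2·2 + (-4)·(-4) = 24
λ ≈ -128/24 = -5.33333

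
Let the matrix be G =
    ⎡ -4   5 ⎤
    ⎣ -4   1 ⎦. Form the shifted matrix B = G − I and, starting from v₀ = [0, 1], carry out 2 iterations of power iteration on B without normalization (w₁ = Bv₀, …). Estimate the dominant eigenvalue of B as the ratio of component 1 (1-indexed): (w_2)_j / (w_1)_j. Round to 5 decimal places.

-5.00000

B = G − I has rows (-5, 5); (-4, 0)
w1 = Bv₀ = ((-5)·0 + 5·1; (-4)·0 + 0·1) = (5, 0)
w2 = Bw1 = ((-5)·5 + 5·0; (-4)·5 + 0·0) = (-25, -20)
Ratio: -25/5 = -5.00000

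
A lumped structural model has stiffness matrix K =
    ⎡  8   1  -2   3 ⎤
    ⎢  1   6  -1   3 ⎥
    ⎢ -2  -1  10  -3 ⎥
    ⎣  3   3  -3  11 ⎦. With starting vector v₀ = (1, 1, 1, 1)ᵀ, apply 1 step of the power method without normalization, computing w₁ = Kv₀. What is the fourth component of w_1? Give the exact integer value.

w1 = Kv₀ = (8·1 + 1·1 + (-2)·1 + 3·1; 1·1 + 6·1 + (-1)·1 + 3·1; (-2)·1 + (-1)·1 + 10·1 + (-3)·1; 3·1 + 3·1 + (-3)·1 + 11·1) = (10, 9, 4, 14)
The requested component of w1 is 14.

14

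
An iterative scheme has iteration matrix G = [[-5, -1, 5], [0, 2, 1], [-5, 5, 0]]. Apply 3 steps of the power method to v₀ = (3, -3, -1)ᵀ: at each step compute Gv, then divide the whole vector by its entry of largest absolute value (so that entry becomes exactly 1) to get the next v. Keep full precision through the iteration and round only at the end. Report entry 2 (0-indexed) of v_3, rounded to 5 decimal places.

0.11986

Gv0 = (-17.000000, -7.000000, -30.000000); divide by -30.000000 → v1 = (0.566667, 0.233333, 1.000000)
Gv1 = (1.933333, 1.466667, -1.666667); divide by 1.933333 → v2 = (1.000000, 0.758621, -0.862069)
Gv2 = (-10.068966, 0.655172, -1.206897); divide by -10.068966 → v3 = (1.000000, -0.065068, 0.119863)
Requested entry of v3: 70/584 = 0.11986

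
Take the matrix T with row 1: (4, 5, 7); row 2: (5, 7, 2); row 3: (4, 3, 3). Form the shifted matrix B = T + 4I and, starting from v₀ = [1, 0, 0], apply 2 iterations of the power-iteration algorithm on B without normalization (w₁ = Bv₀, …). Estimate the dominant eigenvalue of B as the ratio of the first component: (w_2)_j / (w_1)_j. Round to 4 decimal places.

B = T + 4I has rows (8, 5, 7); (5, 11, 2); (4, 3, 7)
w1 = Bv₀ = (8·1 + 5·0 + 7·0; 5·1 + 11·0 + 2·0; 4·1 + 3·0 + 7·0) = (8, 5, 4)
w2 = Bw1 = (8·8 + 5·5 + 7·4; 5·8 + 11·5 + 2·4; 4·8 + 3·5 + 7·4) = (117, 103, 75)
Ratio: 117/8 = 14.6250

14.6250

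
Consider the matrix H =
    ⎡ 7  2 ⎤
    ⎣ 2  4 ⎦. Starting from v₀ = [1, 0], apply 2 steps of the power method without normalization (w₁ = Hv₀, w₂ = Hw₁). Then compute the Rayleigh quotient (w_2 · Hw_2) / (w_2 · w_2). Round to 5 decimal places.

λ ≈ 7.97540

w1 = Hv₀ = (7, 2)
w2 = Hw1 = (53, 22)
Hw2 = (415, 194)
w2·Hw2 = 53·415 + 22·194 = 26263; w2·w2 = 53·53 + 22·22 = 3293
λ ≈ 26263/3293 = 7.97540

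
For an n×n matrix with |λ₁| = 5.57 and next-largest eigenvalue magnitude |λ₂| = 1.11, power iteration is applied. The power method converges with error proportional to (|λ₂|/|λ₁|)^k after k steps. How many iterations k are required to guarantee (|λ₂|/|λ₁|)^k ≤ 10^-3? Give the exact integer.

|λ₂/λ₁| = 1.11/5.57 = 0.19928
Need k ≥ ln(10^-3) / ln(0.19928) = -6.9078 / -1.6130 ≈ 4.282
Smallest integer k satisfying the bound: 5

5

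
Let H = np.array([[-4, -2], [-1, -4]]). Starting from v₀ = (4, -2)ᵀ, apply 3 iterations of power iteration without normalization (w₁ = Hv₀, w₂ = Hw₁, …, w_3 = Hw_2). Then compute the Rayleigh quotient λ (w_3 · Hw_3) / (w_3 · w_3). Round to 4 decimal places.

w1 = Hv₀ = (-12, 4)
w2 = Hw1 = (40, -4)
w3 = Hw2 = (-152, -24)
Hw3 = (656, 248)
w3·Hw3 = (-152)·656 + (-24)·248 = -105664; w3·w3 = (-152)·(-152) + (-24)·(-24) = 23680
λ ≈ -105664/23680 = -4.4622

λ ≈ -4.4622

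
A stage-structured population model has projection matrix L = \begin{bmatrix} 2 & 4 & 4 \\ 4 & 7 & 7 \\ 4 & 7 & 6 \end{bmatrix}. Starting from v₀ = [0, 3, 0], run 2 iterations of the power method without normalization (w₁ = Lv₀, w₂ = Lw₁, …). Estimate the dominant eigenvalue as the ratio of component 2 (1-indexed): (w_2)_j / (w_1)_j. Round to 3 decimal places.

λ ≈ 16.286

w1 = Lv₀ = (2·0 + 4·3 + 4·0; 4·0 + 7·3 + 7·0; 4·0 + 7·3 + 6·0) = (12, 21, 21)
w2 = Lw1 = (2·12 + 4·21 + 4·21; 4·12 + 7·21 + 7·21; 4·12 + 7·21 + 6·21) = (192, 342, 321)
Ratio at component: 342 / 21 = 16.286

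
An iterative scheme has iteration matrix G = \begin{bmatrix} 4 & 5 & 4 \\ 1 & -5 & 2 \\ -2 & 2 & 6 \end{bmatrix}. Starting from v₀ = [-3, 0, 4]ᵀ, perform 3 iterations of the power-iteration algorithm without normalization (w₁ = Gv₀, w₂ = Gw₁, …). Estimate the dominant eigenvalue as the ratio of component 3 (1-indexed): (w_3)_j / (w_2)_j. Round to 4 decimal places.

4.6593

w1 = Gv₀ = (4·(-3) + 5·0 + 4·4; 1·(-3) + (-5)·0 + 2·4; (-2)·(-3) + 2·0 + 6·4) = (4, 5, 30)
w2 = Gw1 = (4·4 + 5·5 + 4·30; 1·4 + (-5)·5 + 2·30; (-2)·4 + 2·5 + 6·30) = (161, 39, 182)
w3 = Gw2 = (1567, 330, 848)
Ratio at component: 848 / 182 = 4.6593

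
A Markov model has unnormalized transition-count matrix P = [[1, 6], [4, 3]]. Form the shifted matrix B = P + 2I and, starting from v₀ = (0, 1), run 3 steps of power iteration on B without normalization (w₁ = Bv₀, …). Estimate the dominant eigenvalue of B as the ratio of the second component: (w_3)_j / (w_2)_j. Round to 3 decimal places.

8.918

B = P + 2I has rows (3, 6); (4, 5)
w1 = Bv₀ = (3·0 + 6·1; 4·0 + 5·1) = (6, 5)
w2 = Bw1 = (3·6 + 6·5; 4·6 + 5·5) = (48, 49)
w3 = Bw2 = (438, 437)
Ratio: 437/49 = 8.918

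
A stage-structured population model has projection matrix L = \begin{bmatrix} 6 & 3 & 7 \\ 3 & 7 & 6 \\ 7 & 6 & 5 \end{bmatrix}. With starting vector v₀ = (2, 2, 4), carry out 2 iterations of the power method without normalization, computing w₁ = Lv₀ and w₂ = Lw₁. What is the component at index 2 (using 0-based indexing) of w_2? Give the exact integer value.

816

w1 = Lv₀ = (6·2 + 3·2 + 7·4; 3·2 + 7·2 + 6·4; 7·2 + 6·2 + 5·4) = (46, 44, 46)
w2 = Lw1 = (6·46 + 3·44 + 7·46; 3·46 + 7·44 + 6·46; 7·46 + 6·44 + 5·46) = (730, 722, 816)
The requested component of w2 is 816.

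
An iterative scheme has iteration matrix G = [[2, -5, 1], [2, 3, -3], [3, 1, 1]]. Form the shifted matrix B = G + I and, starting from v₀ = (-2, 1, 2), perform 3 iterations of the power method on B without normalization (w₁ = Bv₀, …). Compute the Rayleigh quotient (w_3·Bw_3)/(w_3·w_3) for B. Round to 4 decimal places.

B = G + I has rows (3, -5, 1); (2, 4, -3); (3, 1, 2)
w1 = Bv₀ = (3·(-2) + (-5)·1 + 1·2; 2·(-2) + 4·1 + (-3)·2; 3·(-2) + 1·1 + 2·2) = (-9, -6, -1)
w2 = Bw1 = (3·(-9) + (-5)·(-6) + 1·(-1); 2·(-9) + 4·(-6) + (-3)·(-1); 3·(-9) + 1·(-6) + 2·(-1)) = (2, -39, -35)
w3 = Bw2 = (166, -47, -103)
Bw3 = (630, 453, 245)
w3·Bw3 = 58054; w3·w3 = 40374; μ ≈ 58054/40374 = 1.4379

1.4379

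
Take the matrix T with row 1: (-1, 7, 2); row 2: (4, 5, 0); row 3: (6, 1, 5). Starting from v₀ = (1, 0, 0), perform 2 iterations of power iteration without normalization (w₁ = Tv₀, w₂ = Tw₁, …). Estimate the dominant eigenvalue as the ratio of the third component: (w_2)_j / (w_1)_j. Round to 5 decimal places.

λ ≈ 4.66667

w1 = Tv₀ = ((-1)·1 + 7·0 + 2·0; 4·1 + 5·0 + 0·0; 6·1 + 1·0 + 5·0) = (-1, 4, 6)
w2 = Tw1 = ((-1)·(-1) + 7·4 + 2·6; 4·(-1) + 5·4 + 0·6; 6·(-1) + 1·4 + 5·6) = (41, 16, 28)
Ratio at component: 28 / 6 = 4.66667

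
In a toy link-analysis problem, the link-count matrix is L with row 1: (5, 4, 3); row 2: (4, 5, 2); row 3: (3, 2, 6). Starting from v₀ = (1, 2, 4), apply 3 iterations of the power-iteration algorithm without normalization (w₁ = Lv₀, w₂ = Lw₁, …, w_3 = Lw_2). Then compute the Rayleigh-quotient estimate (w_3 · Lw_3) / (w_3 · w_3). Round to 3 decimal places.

w1 = Lv₀ = (25, 22, 31)
w2 = Lw1 = (306, 272, 305)
w3 = Lw2 = (3533, 3194, 3292)
Lw3 = (40317, 36686, 36739)
w3·Lw3 = 3533·40317 + 3194·36686 + 3292·36739 = 380559833; w3·w3 = 3533·3533 + 3194·3194 + 3292·3292 = 33520989
λ ≈ 380559833/33520989 = 11.353

λ ≈ 11.353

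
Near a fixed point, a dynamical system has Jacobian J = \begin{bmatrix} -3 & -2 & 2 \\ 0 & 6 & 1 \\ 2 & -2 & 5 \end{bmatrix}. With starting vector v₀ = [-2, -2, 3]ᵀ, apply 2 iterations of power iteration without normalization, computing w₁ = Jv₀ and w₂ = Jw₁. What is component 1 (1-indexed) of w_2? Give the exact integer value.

w1 = Jv₀ = (16, -9, 15)
w2 = Jw1 = (0, -39, 125)
The requested component of w2 is 0.

0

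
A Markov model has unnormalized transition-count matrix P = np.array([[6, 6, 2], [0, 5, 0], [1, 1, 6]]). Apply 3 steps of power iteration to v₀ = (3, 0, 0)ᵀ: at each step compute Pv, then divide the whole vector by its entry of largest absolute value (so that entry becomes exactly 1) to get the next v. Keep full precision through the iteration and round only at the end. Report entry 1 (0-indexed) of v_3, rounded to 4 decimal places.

0.0000

Pv0 = (18.00000, 0.00000, 3.00000); divide by 18.00000 → v1 = (1.00000, 0.00000, 0.16667)
Pv1 = (6.33333, 0.00000, 2.00000); divide by 6.33333 → v2 = (1.00000, 0.00000, 0.31579)
Pv2 = (6.63158, 0.00000, 2.89474); divide by 6.63158 → v3 = (1.00000, 0.00000, 0.43651)
Requested entry of v3: 0/756 = 0.0000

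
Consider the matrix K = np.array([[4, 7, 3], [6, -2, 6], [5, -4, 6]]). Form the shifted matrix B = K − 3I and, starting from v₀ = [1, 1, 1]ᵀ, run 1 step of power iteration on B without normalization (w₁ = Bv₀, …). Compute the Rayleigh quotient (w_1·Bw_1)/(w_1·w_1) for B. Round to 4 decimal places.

μ ≈ 7.1667

B = K − 3I has rows (1, 7, 3); (6, -5, 6); (5, -4, 3)
w1 = Bv₀ = (1·1 + 7·1 + 3·1; 6·1 + (-5)·1 + 6·1; 5·1 + (-4)·1 + 3·1) = (11, 7, 4)
Bw1 = (72, 55, 39)
w1·Bw1 = 1333; w1·w1 = 186; μ ≈ 1333/186 = 7.1667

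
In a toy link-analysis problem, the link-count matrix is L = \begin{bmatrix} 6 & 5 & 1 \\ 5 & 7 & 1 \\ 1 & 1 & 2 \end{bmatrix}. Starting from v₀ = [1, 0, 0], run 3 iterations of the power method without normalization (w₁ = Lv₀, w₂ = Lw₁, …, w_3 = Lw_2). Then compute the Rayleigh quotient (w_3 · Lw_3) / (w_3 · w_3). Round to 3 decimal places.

w1 = Lv₀ = (6, 5, 1)
w2 = Lw1 = (62, 66, 13)
w3 = Lw2 = (715, 785, 154)
Lw3 = (8369, 9224, 1808)
w3·Lw3 = 715·8369 + 785·9224 + 154·1808 = 13503107; w3·w3 = 715·715 + 785·785 + 154·154 = 1151166
λ ≈ 13503107/1151166 = 11.730

λ ≈ 11.730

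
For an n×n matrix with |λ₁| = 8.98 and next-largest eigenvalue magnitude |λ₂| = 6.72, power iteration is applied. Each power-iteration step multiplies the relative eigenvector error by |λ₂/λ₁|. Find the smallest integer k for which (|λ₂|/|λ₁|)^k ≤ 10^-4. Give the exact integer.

32

|λ₂/λ₁| = 6.72/8.98 = 0.74833
Need k ≥ ln(10^-4) / ln(0.74833) = -9.2103 / -0.2899 ≈ 31.769
Smallest integer k satisfying the bound: 32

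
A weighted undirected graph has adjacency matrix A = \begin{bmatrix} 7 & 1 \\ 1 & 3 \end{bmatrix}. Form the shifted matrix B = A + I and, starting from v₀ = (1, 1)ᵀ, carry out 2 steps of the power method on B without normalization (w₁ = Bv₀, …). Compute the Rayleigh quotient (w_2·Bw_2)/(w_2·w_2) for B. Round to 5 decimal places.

8.16278

B = A + I has rows (8, 1); (1, 4)
w1 = Bv₀ = (8·1 + 1·1; 1·1 + 4·1) = (9, 5)
w2 = Bw1 = (8·9 + 1·5; 1·9 + 4·5) = (77, 29)
Bw2 = (645, 193)
w2·Bw2 = 55262; w2·w2 = 6770; μ ≈ 55262/6770 = 8.16278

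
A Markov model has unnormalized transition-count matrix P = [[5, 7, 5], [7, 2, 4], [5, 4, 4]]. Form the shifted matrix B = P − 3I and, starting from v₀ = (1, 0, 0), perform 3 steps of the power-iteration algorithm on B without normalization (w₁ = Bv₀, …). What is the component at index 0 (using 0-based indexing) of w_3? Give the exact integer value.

B = P − 3I has rows (2, 7, 5); (7, -1, 4); (5, 4, 1)
w1 = Bv₀ = (2·1 + 7·0 + 5·0; 7·1 + (-1)·0 + 4·0; 5·1 + 4·0 + 1·0) = (2, 7, 5)
w2 = Bw1 = (2·2 + 7·7 + 5·5; 7·2 + (-1)·7 + 4·5; 5·2 + 4·7 + 1·5) = (78, 27, 43)
w3 = Bw2 = (560, 691, 541)
Requested component of w3: 560

560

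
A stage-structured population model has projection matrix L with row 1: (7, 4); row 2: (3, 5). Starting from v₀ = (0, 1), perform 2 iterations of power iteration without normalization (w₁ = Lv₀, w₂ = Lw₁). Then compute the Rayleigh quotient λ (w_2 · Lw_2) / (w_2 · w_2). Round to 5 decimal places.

w1 = Lv₀ = (7·0 + 4·1; 3·0 + 5·1) = (4, 5)
w2 = Lw1 = (7·4 + 4·5; 3·4 + 5·5) = (48, 37)
Lw2 = (484, 329)
w2·Lw2 = 48·484 + 37·329 = 35405; w2·w2 = 48·48 + 37·37 = 3673
λ ≈ 35405/3673 = 9.63926

9.63926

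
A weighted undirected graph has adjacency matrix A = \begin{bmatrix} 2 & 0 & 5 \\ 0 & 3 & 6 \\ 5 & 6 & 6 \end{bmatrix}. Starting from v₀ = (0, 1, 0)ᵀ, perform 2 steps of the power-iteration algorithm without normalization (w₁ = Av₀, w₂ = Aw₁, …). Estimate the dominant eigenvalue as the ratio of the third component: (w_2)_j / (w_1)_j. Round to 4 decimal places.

9.0000

w1 = Av₀ = (2·0 + 0·1 + 5·0; 0·0 + 3·1 + 6·0; 5·0 + 6·1 + 6·0) = (0, 3, 6)
w2 = Aw1 = (2·0 + 0·3 + 5·6; 0·0 + 3·3 + 6·6; 5·0 + 6·3 + 6·6) = (30, 45, 54)
Ratio at component: 54 / 6 = 9.0000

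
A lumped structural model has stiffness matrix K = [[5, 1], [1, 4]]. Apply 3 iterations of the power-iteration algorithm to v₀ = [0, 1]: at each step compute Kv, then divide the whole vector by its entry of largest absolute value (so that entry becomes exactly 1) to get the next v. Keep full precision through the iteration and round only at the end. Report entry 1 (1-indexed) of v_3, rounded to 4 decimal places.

0.8052

Kv0 = (1.00000, 4.00000); divide by 4.00000 → v1 = (0.25000, 1.00000)
Kv1 = (2.25000, 4.25000); divide by 4.25000 → v2 = (0.52941, 1.00000)
Kv2 = (3.64706, 4.52941); divide by 4.52941 → v3 = (0.80519, 1.00000)
Requested entry of v3: 62/77 = 0.8052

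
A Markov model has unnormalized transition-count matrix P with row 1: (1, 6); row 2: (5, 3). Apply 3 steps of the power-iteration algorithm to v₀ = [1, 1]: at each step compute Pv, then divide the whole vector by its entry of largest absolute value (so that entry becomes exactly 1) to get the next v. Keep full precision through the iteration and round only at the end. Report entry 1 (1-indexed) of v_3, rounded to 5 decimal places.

Pv0 = (7.000000, 8.000000); divide by 8.000000 → v1 = (0.875000, 1.000000)
Pv1 = (6.875000, 7.375000); divide by 7.375000 → v2 = (0.932203, 1.000000)
Pv2 = (6.932203, 7.661017); divide by 7.661017 → v3 = (0.904867, 1.000000)
Requested entry of v3: 409/452 = 0.90487

0.90487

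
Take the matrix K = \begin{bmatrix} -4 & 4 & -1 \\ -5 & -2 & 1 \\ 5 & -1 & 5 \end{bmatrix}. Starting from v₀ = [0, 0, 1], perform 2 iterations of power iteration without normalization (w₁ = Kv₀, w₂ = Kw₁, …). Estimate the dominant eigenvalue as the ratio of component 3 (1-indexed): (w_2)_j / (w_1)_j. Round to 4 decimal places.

w1 = Kv₀ = ((-4)·0 + 4·0 + (-1)·1; (-5)·0 + (-2)·0 + 1·1; 5·0 + (-1)·0 + 5·1) = (-1, 1, 5)
w2 = Kw1 = ((-4)·(-1) + 4·1 + (-1)·5; (-5)·(-1) + (-2)·1 + 1·5; 5·(-1) + (-1)·1 + 5·5) = (3, 8, 19)
Ratio at component: 19 / 5 = 3.8000

λ ≈ 3.8000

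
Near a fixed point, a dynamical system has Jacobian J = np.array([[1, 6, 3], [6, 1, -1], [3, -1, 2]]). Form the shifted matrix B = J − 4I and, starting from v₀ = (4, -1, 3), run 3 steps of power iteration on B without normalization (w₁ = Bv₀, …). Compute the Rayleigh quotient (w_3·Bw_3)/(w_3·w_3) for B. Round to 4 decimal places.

-9.9813

B = J − 4I has rows (-3, 6, 3); (6, -3, -1); (3, -1, -2)
w1 = Bv₀ = ((-3)·4 + 6·(-1) + 3·3; 6·4 + (-3)·(-1) + (-1)·3; 3·4 + (-1)·(-1) + (-2)·3) = (-9, 24, 7)
w2 = Bw1 = ((-3)·(-9) + 6·24 + 3·7; 6·(-9) + (-3)·24 + (-1)·7; 3·(-9) + (-1)·24 + (-2)·7) = (192, -133, -65)
w3 = Bw2 = (-1569, 1616, 839)
Bw3 = (16920, -15101, -8001)
w3·Bw3 = -57663535; w3·w3 = 5777138; μ ≈ -57663535/5777138 = -9.9813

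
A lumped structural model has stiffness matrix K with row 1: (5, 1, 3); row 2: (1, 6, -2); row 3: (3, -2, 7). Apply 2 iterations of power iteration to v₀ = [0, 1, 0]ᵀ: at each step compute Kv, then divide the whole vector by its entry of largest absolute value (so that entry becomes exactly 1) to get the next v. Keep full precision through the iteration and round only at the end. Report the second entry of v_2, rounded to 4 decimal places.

Kv0 = (1.00000, 6.00000, -2.00000); divide by 6.00000 → v1 = (0.16667, 1.00000, -0.33333)
Kv1 = (0.83333, 6.83333, -3.83333); divide by 6.83333 → v2 = (0.12195, 1.00000, -0.56098)
Requested entry of v2: 41/41 = 1.0000

1.0000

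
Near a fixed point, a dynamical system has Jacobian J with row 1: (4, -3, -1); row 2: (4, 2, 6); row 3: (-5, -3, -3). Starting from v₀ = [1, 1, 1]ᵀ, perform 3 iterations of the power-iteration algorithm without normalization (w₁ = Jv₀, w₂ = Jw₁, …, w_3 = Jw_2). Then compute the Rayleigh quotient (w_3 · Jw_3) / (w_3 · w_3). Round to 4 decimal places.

w1 = Jv₀ = (4·1 + (-3)·1 + (-1)·1; 4·1 + 2·1 + 6·1; (-5)·1 + (-3)·1 + (-3)·1) = (0, 12, -11)
w2 = Jw1 = (4·0 + (-3)·12 + (-1)·(-11); 4·0 + 2·12 + 6·(-11); (-5)·0 + (-3)·12 + (-3)·(-11)) = (-25, -42, -3)
w3 = Jw2 = (29, -202, 260)
Jw3 = (462, 1272, -319)
w3·Jw3 = 29·462 + (-202)·1272 + 260·(-319) = -326486; w3·w3 = 29·29 + (-202)·(-202) + 260·260 = 109245
λ ≈ -326486/109245 = -2.9886

-2.9886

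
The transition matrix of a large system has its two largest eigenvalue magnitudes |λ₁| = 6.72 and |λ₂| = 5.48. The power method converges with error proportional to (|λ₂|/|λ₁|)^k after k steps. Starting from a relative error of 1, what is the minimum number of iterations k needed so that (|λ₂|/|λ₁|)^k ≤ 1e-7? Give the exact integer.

|λ₂/λ₁| = 5.48/6.72 = 0.81548
Need k ≥ ln(1e-7) / ln(0.81548) = -16.1181 / -0.2040 ≈ 79.017
Smallest integer k satisfying the bound: 80

80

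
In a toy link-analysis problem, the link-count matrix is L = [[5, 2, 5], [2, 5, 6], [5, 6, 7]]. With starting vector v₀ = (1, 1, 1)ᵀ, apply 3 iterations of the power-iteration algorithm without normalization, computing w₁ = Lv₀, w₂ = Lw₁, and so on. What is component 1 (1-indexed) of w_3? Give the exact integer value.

2594

w1 = Lv₀ = (12, 13, 18)
w2 = Lw1 = (176, 197, 264)
w3 = Lw2 = (2594, 2921, 3910)
The requested component of w3 is 2594.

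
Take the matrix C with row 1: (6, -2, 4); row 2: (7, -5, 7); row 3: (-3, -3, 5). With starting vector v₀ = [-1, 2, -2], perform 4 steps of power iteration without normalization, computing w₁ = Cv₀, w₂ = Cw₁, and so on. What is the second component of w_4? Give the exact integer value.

4288

w1 = Cv₀ = (-18, -31, -13)
w2 = Cw1 = (-98, -62, 82)
w3 = Cw2 = (-136, 198, 890)
w4 = Cw3 = (2348, 4288, 4264)
The requested component of w4 is 4288.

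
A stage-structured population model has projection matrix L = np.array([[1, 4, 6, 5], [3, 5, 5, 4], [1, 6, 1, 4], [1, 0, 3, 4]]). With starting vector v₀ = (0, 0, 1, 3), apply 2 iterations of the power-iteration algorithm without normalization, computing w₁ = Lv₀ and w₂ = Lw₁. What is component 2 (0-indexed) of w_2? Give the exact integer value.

196

w1 = Lv₀ = (1·0 + 4·0 + 6·1 + 5·3; 3·0 + 5·0 + 5·1 + 4·3; 1·0 + 6·0 + 1·1 + 4·3; 1·0 + 0·0 + 3·1 + 4·3) = (21, 17, 13, 15)
w2 = Lw1 = (1·21 + 4·17 + 6·13 + 5·15; 3·21 + 5·17 + 5·13 + 4·15; 1·21 + 6·17 + 1·13 + 4·15; 1·21 + 0·17 + 3·13 + 4·15) = (242, 273, 196, 120)
The requested component of w2 is 196.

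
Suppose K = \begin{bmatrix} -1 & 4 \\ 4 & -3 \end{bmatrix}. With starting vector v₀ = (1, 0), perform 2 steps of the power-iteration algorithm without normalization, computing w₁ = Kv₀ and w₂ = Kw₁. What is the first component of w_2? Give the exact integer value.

17

w1 = Kv₀ = ((-1)·1 + 4·0; 4·1 + (-3)·0) = (-1, 4)
w2 = Kw1 = ((-1)·(-1) + 4·4; 4·(-1) + (-3)·4) = (17, -16)
The requested component of w2 is 17.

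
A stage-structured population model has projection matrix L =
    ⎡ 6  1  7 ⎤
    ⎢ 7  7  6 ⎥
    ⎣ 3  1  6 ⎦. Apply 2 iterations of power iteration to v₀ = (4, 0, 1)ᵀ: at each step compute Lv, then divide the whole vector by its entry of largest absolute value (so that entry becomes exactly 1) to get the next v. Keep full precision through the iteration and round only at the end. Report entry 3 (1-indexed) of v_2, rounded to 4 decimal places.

Lv0 = (31.00000, 34.00000, 18.00000); divide by 34.00000 → v1 = (0.91176, 1.00000, 0.52941)
Lv1 = (10.17647, 16.55882, 6.91176); divide by 16.55882 → v2 = (0.61456, 1.00000, 0.41741)
Requested entry of v2: 235/563 = 0.4174

0.4174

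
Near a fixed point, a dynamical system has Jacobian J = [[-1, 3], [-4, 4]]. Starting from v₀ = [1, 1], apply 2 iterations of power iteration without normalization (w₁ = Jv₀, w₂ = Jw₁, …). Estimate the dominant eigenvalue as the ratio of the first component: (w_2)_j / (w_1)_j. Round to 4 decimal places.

w1 = Jv₀ = (2, 0)
w2 = Jw1 = (-2, -8)
Ratio at component: -2 / 2 = -1.0000

λ ≈ -1.0000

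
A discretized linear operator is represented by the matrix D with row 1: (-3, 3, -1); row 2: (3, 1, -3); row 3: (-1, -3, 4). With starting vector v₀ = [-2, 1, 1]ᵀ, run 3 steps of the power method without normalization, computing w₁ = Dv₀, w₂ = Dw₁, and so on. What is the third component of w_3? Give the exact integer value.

w1 = Dv₀ = (8, -8, 3)
w2 = Dw1 = (-51, 7, 28)
w3 = Dw2 = (146, -230, 142)
The requested component of w3 is 142.

142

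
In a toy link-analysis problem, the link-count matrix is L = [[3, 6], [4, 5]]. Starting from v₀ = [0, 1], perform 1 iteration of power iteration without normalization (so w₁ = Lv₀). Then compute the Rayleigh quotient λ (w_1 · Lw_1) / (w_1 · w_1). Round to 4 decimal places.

8.7377

w1 = Lv₀ = (6, 5)
Lw1 = (48, 49)
w1·Lw1 = 6·48 + 5·49 = 533; w1·w1 = 6·6 + 5·5 = 61
λ ≈ 533/61 = 8.7377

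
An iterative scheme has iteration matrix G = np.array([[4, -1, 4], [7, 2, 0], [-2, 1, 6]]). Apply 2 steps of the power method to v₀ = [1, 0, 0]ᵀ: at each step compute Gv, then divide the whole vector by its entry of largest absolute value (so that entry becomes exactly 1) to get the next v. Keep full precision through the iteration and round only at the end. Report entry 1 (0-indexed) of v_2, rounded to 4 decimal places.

1.0000

Gv0 = (4.00000, 7.00000, -2.00000); divide by 7.00000 → v1 = (0.57143, 1.00000, -0.28571)
Gv1 = (0.14286, 6.00000, -1.85714); divide by 6.00000 → v2 = (0.02381, 1.00000, -0.30952)
Requested entry of v2: 42/42 = 1.0000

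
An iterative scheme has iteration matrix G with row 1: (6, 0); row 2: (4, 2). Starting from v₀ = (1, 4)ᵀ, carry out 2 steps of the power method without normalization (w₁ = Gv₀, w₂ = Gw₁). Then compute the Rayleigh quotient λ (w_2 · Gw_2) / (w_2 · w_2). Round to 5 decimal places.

w1 = Gv₀ = (6·1 + 0·4; 4·1 + 2·4) = (6, 12)
w2 = Gw1 = (6·6 + 0·12; 4·6 + 2·12) = (36, 48)
Gw2 = (216, 240)
w2·Gw2 = 36·216 + 48·240 = 19296; w2·w2 = 36·36 + 48·48 = 3600
λ ≈ 19296/3600 = 5.36000

λ ≈ 5.36000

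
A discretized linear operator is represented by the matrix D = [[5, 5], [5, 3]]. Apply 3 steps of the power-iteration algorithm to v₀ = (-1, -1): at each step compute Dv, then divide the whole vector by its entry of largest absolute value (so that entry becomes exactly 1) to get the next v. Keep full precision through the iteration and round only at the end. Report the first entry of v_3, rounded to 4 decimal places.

1.0000

Dv0 = (-10.00000, -8.00000); divide by -10.00000 → v1 = (1.00000, 0.80000)
Dv1 = (9.00000, 7.40000); divide by 9.00000 → v2 = (1.00000, 0.82222)
Dv2 = (9.11111, 7.46667); divide by 9.11111 → v3 = (1.00000, 0.81951)
Requested entry of v3: -820/-820 = 1.0000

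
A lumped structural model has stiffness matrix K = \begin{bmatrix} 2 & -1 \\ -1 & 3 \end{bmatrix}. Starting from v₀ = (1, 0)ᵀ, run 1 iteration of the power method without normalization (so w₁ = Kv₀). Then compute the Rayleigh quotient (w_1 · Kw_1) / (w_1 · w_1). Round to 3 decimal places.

3.000

w1 = Kv₀ = (2, -1)
Kw1 = (5, -5)
w1·Kw1 = 2·5 + (-1)·(-5) = 15; w1·w1 = 2·2 + (-1)·(-1) = 5
λ ≈ 15/5 = 3.000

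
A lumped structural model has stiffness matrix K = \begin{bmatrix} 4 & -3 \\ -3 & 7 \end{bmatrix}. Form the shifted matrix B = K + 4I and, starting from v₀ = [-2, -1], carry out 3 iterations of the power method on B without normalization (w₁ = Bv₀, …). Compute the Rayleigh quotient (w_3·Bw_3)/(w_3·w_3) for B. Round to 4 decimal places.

μ ≈ 8.8624

B = K + 4I has rows (8, -3); (-3, 11)
w1 = Bv₀ = (8·(-2) + (-3)·(-1); (-3)·(-2) + 11·(-1)) = (-13, -5)
w2 = Bw1 = (8·(-13) + (-3)·(-5); (-3)·(-13) + 11·(-5)) = (-89, -16)
w3 = Bw2 = (-664, 91)
Bw3 = (-5585, 2993)
w3·Bw3 = 3980803; w3·w3 = 449177; μ ≈ 3980803/449177 = 8.8624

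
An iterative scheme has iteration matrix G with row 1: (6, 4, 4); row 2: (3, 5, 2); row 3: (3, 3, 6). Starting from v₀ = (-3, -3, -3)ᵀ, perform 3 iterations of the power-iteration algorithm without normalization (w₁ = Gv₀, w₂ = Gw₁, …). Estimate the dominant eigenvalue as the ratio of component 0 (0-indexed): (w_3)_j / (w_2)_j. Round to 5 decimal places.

12.04651

w1 = Gv₀ = (6·(-3) + 4·(-3) + 4·(-3); 3·(-3) + 5·(-3) + 2·(-3); 3·(-3) + 3·(-3) + 6·(-3)) = (-42, -30, -36)
w2 = Gw1 = (6·(-42) + 4·(-30) + 4·(-36); 3·(-42) + 5·(-30) + 2·(-36); 3·(-42) + 3·(-30) + 6·(-36)) = (-516, -348, -432)
w3 = Gw2 = (-6216, -4152, -5184)
Ratio at component: -6216 / -516 = 12.04651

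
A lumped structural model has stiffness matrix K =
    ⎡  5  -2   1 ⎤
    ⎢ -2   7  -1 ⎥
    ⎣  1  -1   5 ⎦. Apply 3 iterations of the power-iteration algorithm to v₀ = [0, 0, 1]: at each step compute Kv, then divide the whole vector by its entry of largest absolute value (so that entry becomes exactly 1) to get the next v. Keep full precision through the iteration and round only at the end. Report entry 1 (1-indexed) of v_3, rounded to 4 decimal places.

Kv0 = (1.00000, -1.00000, 5.00000); divide by 5.00000 → v1 = (0.20000, -0.20000, 1.00000)
Kv1 = (2.40000, -2.80000, 5.40000); divide by 5.40000 → v2 = (0.44444, -0.51852, 1.00000)
Kv2 = (4.25926, -5.51852, 5.96296); divide by 5.96296 → v3 = (0.71429, -0.92547, 1.00000)
Requested entry of v3: 115/161 = 0.7143

0.7143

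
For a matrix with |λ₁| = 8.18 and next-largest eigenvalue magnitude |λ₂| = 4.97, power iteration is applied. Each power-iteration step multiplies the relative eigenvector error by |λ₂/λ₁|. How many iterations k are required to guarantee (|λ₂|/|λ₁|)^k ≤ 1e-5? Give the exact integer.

24

|λ₂/λ₁| = 4.97/8.18 = 0.60758
Need k ≥ ln(1e-5) / ln(0.60758) = -11.5129 / -0.4983 ≈ 23.106
Smallest integer k satisfying the bound: 24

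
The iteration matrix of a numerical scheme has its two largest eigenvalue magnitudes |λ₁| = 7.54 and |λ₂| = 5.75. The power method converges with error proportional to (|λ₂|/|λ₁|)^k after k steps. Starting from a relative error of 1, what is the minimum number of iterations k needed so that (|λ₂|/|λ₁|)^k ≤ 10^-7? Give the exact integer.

|λ₂/λ₁| = 5.75/7.54 = 0.76260
Need k ≥ ln(10^-7) / ln(0.76260) = -16.1181 / -0.2710 ≈ 59.471
Smallest integer k satisfying the bound: 60

60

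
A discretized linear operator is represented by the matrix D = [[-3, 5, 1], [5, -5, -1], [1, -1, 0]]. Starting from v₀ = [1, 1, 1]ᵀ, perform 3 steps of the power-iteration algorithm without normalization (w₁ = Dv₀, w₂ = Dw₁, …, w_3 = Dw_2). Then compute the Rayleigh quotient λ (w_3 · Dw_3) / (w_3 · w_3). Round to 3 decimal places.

-9.311

w1 = Dv₀ = ((-3)·1 + 5·1 + 1·1; 5·1 + (-5)·1 + (-1)·1; 1·1 + (-1)·1 + 0·1) = (3, -1, 0)
w2 = Dw1 = ((-3)·3 + 5·(-1) + 1·0; 5·3 + (-5)·(-1) + (-1)·0; 1·3 + (-1)·(-1) + 0·0) = (-14, 20, 4)
w3 = Dw2 = (146, -174, -34)
Dw3 = (-1342, 1634, 320)
w3·Dw3 = 146·(-1342) + (-174)·1634 + (-34)·320 = -491128; w3·w3 = 146·146 + (-174)·(-174) + (-34)·(-34) = 52748
λ ≈ -491128/52748 = -9.311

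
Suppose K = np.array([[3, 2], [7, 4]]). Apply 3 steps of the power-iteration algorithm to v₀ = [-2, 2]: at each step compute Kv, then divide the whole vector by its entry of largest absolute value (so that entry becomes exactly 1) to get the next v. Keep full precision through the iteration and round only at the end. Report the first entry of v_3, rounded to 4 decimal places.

0.4676

Kv0 = (-2.00000, -6.00000); divide by -6.00000 → v1 = (0.33333, 1.00000)
Kv1 = (3.00000, 6.33333); divide by 6.33333 → v2 = (0.47368, 1.00000)
Kv2 = (3.42105, 7.31579); divide by 7.31579 → v3 = (0.46763, 1.00000)
Requested entry of v3: -130/-278 = 0.4676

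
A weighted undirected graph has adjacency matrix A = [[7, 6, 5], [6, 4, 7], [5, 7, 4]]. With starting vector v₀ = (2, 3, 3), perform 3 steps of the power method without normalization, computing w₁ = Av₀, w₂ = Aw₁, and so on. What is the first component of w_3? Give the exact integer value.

13886

w1 = Av₀ = (47, 45, 43)
w2 = Aw1 = (814, 763, 722)
w3 = Aw2 = (13886, 12990, 12299)
The requested component of w3 is 13886.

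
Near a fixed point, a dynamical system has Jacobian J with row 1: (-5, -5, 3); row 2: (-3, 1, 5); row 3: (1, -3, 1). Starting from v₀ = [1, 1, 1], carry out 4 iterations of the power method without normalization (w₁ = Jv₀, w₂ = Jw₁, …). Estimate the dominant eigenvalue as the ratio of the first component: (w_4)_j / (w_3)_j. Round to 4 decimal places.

λ ≈ -6.7922

w1 = Jv₀ = ((-5)·1 + (-5)·1 + 3·1; (-3)·1 + 1·1 + 5·1; 1·1 + (-3)·1 + 1·1) = (-7, 3, -1)
w2 = Jw1 = ((-5)·(-7) + (-5)·3 + 3·(-1); (-3)·(-7) + 1·3 + 5·(-1); 1·(-7) + (-3)·3 + 1·(-1)) = (17, 19, -17)
w3 = Jw2 = (-231, -117, -57)
w4 = Jw3 = (1569, 291, 63)
Ratio at component: 1569 / -231 = -6.7922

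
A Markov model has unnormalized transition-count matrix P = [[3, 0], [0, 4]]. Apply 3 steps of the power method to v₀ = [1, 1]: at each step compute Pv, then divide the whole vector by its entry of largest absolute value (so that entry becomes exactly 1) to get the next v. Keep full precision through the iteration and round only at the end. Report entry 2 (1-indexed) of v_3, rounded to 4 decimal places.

Pv0 = (3.00000, 4.00000); divide by 4.00000 → v1 = (0.75000, 1.00000)
Pv1 = (2.25000, 4.00000); divide by 4.00000 → v2 = (0.56250, 1.00000)
Pv2 = (1.68750, 4.00000); divide by 4.00000 → v3 = (0.42188, 1.00000)
Requested entry of v3: 64/64 = 1.0000

1.0000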